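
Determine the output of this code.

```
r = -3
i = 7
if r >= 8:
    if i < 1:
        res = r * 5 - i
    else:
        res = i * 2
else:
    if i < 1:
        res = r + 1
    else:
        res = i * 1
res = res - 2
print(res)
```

5

r=-3, i=7
r >= 8 is False; i < 1 is False
→ res = i * 1 = 7
res = 7-2 = 5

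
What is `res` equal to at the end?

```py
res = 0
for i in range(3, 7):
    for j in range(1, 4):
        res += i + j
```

i=3,j=1: res = 0+4 = 4
i=3,j=2: res = 4+5 = 9
i=3,j=3: res = 9+6 = 15
i=4,j=1: res = 15+5 = 20
i=4,j=2: res = 20+6 = 26
i=4,j=3: res = 26+7 = 33
i=5,j=1: res = 33+6 = 39
i=5,j=2: res = 39+7 = 46
i=5,j=3: res = 46+8 = 54
i=6,j=1: res = 54+7 = 61
i=6,j=2: res = 61+8 = 69
i=6,j=3: res = 69+9 = 78

78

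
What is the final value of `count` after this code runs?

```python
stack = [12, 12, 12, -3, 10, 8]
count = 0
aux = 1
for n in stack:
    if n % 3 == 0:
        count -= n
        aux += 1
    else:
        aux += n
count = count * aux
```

-759

n=12: %3==0, count = 0-12 = -12; aux=2
n=12: %3==0, count = (-12)-12 = -24; aux=3
n=12: %3==0, count = (-24)-12 = -36; aux=4
n=-3: %3==0, count = (-36)-(-3) = -33; aux=5
n=10: not %3==0; aux=15
n=8: not %3==0; aux=23
count*aux = (-33)*23 = -759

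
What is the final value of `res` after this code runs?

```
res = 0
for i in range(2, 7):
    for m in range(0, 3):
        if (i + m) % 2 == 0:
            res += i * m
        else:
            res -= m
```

i=2,m=0: even sum, res = 0+0 = 0
i=2,m=1: odd sum, res = 0-1 = -1
i=2,m=2: even sum, res = (-1)+4 = 3
i=3,m=0: odd sum, res = 3-0 = 3
i=3,m=1: even sum, res = 3+3 = 6
i=3,m=2: odd sum, res = 6-2 = 4
i=4,m=0: even sum, res = 4+0 = 4
i=4,m=1: odd sum, res = 4-1 = 3
i=4,m=2: even sum, res = 3+8 = 11
i=5,m=0: odd sum, res = 11-0 = 11
i=5,m=1: even sum, res = 11+5 = 16
i=5,m=2: odd sum, res = 16-2 = 14
i=6,m=0: even sum, res = 14+0 = 14
i=6,m=1: odd sum, res = 14-1 = 13
i=6,m=2: even sum, res = 13+12 = 25

25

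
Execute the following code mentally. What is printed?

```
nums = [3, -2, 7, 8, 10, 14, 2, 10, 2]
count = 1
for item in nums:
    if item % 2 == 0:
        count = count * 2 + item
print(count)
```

558

item=3: not even
item=-2: even, count = 1*2+(-2) = 0
item=7: not even
item=8: even, count = 0*2+8 = 8
item=10: even, count = 8*2+10 = 26
item=14: even, count = 26*2+14 = 66
item=2: even, count = 66*2+2 = 134
item=10: even, count = 134*2+10 = 278
item=2: even, count = 278*2+2 = 558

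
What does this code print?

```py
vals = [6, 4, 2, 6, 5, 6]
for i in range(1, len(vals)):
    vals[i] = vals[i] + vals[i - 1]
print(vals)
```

[6, 10, 12, 18, 23, 29]

i=1: vals[1] = 4+6 = 10 → [6, 10, 2, 6, 5, 6]
i=2: vals[2] = 2+10 = 12 → [6, 10, 12, 6, 5, 6]
i=3: vals[3] = 6+12 = 18 → [6, 10, 12, 18, 5, 6]
i=4: vals[4] = 5+18 = 23 → [6, 10, 12, 18, 23, 6]
i=5: vals[5] = 6+23 = 29 → [6, 10, 12, 18, 23, 29]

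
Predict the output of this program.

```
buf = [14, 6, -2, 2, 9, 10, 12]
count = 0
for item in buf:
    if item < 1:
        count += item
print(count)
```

-2

item=14: not <1
item=6: not <1
item=-2: <1, count = 0+(-2) = -2
item=2: not <1
item=9: not <1
item=10: not <1
item=12: not <1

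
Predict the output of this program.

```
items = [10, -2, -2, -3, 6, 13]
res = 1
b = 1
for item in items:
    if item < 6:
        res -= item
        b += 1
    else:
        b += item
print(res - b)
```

-25

item=10: not <6; b=11
item=-2: <6, res = 1-(-2) = 3; b=12
item=-2: <6, res = 3-(-2) = 5; b=13
item=-3: <6, res = 5-(-3) = 8; b=14
item=6: not <6; b=20
item=13: not <6; b=33
res-b = 8-33 = -25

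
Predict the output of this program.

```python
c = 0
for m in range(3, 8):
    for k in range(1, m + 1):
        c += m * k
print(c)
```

m=3,k=1: c = 0+3 = 3
m=3,k=2: c = 3+6 = 9
m=3,k=3: c = 9+9 = 18
m=4,k=1: c = 18+4 = 22
m=4,k=2: c = 22+8 = 30
m=4,k=3: c = 30+12 = 42
m=4,k=4: c = 42+16 = 58
m=5,k=1: c = 58+5 = 63
m=5,k=2: c = 63+10 = 73
m=5,k=3: c = 73+15 = 88
m=5,k=4: c = 88+20 = 108
m=5,k=5: c = 108+25 = 133
m=6,k=1: c = 133+6 = 139
m=6,k=2: c = 139+12 = 151
m=6,k=3: c = 151+18 = 169
m=6,k=4: c = 169+24 = 193
m=6,k=5: c = 193+30 = 223
m=6,k=6: c = 223+36 = 259
m=7,k=1: c = 259+7 = 266
m=7,k=2: c = 266+14 = 280
m=7,k=3: c = 280+21 = 301
m=7,k=4: c = 301+28 = 329
m=7,k=5: c = 329+35 = 364
m=7,k=6: c = 364+42 = 406
m=7,k=7: c = 406+49 = 455

455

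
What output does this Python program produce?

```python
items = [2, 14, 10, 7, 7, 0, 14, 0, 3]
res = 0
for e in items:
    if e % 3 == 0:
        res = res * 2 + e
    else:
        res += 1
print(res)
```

47

e=2: not %3==0, res = 0+1 = 1
e=14: not %3==0, res = 1+1 = 2
e=10: not %3==0, res = 2+1 = 3
e=7: not %3==0, res = 3+1 = 4
e=7: not %3==0, res = 4+1 = 5
e=0: %3==0, res = 5*2+0 = 10
e=14: not %3==0, res = 10+1 = 11
e=0: %3==0, res = 11*2+0 = 22
e=3: %3==0, res = 22*2+3 = 47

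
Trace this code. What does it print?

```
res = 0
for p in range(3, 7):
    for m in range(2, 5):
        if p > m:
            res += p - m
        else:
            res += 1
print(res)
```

p=3,m=2: 3>2, res = 0+1 = 1
p=3,m=3: not 3>3, res = 1+1 = 2
p=3,m=4: not 3>4, res = 2+1 = 3
p=4,m=2: 4>2, res = 3+2 = 5
p=4,m=3: 4>3, res = 5+1 = 6
p=4,m=4: not 4>4, res = 6+1 = 7
p=5,m=2: 5>2, res = 7+3 = 10
p=5,m=3: 5>3, res = 10+2 = 12
p=5,m=4: 5>4, res = 12+1 = 13
p=6,m=2: 6>2, res = 13+4 = 17
p=6,m=3: 6>3, res = 17+3 = 20
p=6,m=4: 6>4, res = 20+2 = 22

22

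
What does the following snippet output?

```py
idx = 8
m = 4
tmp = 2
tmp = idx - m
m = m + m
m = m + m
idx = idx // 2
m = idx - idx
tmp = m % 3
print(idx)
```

tmp = 8-4 = 4
m = 4+4 = 8
m = 8+8 = 16
idx = 8//2 = 4
m = 4-4 = 0
tmp = 0%3 = 0

4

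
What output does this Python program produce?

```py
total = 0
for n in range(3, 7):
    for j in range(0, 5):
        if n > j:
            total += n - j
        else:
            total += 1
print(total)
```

54

n=3,j=0: 3>0, total = 0+3 = 3
n=3,j=1: 3>1, total = 3+2 = 5
n=3,j=2: 3>2, total = 5+1 = 6
n=3,j=3: not 3>3, total = 6+1 = 7
n=3,j=4: not 3>4, total = 7+1 = 8
n=4,j=0: 4>0, total = 8+4 = 12
n=4,j=1: 4>1, total = 12+3 = 15
n=4,j=2: 4>2, total = 15+2 = 17
n=4,j=3: 4>3, total = 17+1 = 18
n=4,j=4: not 4>4, total = 18+1 = 19
n=5,j=0: 5>0, total = 19+5 = 24
n=5,j=1: 5>1, total = 24+4 = 28
n=5,j=2: 5>2, total = 28+3 = 31
n=5,j=3: 5>3, total = 31+2 = 33
n=5,j=4: 5>4, total = 33+1 = 34
n=6,j=0: 6>0, total = 34+6 = 40
n=6,j=1: 6>1, total = 40+5 = 45
n=6,j=2: 6>2, total = 45+4 = 49
n=6,j=3: 6>3, total = 49+3 = 52
n=6,j=4: 6>4, total = 52+2 = 54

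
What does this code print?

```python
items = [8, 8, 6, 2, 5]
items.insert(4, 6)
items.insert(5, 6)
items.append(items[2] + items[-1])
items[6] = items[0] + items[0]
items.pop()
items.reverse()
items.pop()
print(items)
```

[16, 6, 6, 2, 6, 8]

insert 6 at 4 → [8, 8, 6, 2, 6, 5]
insert 6 at 5 → [8, 8, 6, 2, 6, 6, 5]
append items[2]+items[-1] = 6+5 = 11 → [8, 8, 6, 2, 6, 6, 5, 11]
items[6] = items[0]+items[0] = 8+8 = 16 → [8, 8, 6, 2, 6, 6, 16, 11]
pop() removes 11 → [8, 8, 6, 2, 6, 6, 16]
reverse → [16, 6, 6, 2, 6, 8, 8]
pop() removes 8 → [16, 6, 6, 2, 6, 8]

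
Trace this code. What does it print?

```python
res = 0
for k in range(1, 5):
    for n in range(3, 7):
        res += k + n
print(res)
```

112

k=1,n=3: res = 0+4 = 4
k=1,n=4: res = 4+5 = 9
k=1,n=5: res = 9+6 = 15
k=1,n=6: res = 15+7 = 22
k=2,n=3: res = 22+5 = 27
k=2,n=4: res = 27+6 = 33
k=2,n=5: res = 33+7 = 40
k=2,n=6: res = 40+8 = 48
k=3,n=3: res = 48+6 = 54
k=3,n=4: res = 54+7 = 61
k=3,n=5: res = 61+8 = 69
k=3,n=6: res = 69+9 = 78
k=4,n=3: res = 78+7 = 85
k=4,n=4: res = 85+8 = 93
k=4,n=5: res = 93+9 = 102
k=4,n=6: res = 102+10 = 112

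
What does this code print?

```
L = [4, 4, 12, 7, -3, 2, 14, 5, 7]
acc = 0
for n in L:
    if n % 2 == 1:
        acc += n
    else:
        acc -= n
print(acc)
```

-20

n=4: not odd, acc = 0-4 = -4
n=4: not odd, acc = (-4)-4 = -8
n=12: not odd, acc = (-8)-12 = -20
n=7: odd, acc = (-20)+7 = -13
n=-3: odd, acc = (-13)+(-3) = -16
n=2: not odd, acc = (-16)-2 = -18
n=14: not odd, acc = (-18)-14 = -32
n=5: odd, acc = (-32)+5 = -27
n=7: odd, acc = (-27)+7 = -20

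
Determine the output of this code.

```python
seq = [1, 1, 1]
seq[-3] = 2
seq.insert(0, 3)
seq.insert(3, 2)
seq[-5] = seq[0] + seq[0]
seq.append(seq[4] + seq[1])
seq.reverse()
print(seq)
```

seq[-3] = 2 → [2, 1, 1]
insert 3 at 0 → [3, 2, 1, 1]
insert 2 at 3 → [3, 2, 1, 2, 1]
seq[-5] = seq[0]+seq[0] = 3+3 = 6 → [6, 2, 1, 2, 1]
append seq[4]+seq[1] = 1+2 = 3 → [6, 2, 1, 2, 1, 3]
reverse → [3, 1, 2, 1, 2, 6]

[3, 1, 2, 1, 2, 6]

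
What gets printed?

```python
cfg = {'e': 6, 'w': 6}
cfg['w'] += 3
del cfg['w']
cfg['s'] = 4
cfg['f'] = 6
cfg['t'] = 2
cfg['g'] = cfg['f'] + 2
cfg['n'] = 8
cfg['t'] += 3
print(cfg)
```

{'e': 6, 's': 4, 'f': 6, 't': 5, 'g': 8, 'n': 8}

cfg['w'] = 6+3 = 9 → {'e': 6, 'w': 9}
del 'w' → {'e': 6}
cfg['s'] = 4 → {'e': 6, 's': 4}
cfg['f'] = 6 → {'e': 6, 's': 4, 'f': 6}
cfg['t'] = 2 → {'e': 6, 's': 4, 'f': 6, 't': 2}
cfg['g'] = cfg['f']+2 = 8 → {'e': 6, 's': 4, 'f': 6, 't': 2, 'g': 8}
cfg['n'] = 8 → {'e': 6, 's': 4, 'f': 6, 't': 2, 'g': 8, 'n': 8}
cfg['t'] = 2+3 = 5 → {'e': 6, 's': 4, 'f': 6, 't': 5, 'g': 8, 'n': 8}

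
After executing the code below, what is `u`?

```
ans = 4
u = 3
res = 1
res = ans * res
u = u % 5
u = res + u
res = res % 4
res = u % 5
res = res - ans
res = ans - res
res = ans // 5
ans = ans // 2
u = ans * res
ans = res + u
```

0

res = 4*1 = 4
u = 3%5 = 3
u = 4+3 = 7
res = 4%4 = 0
res = 7%5 = 2
res = 2-4 = -2
res = 4-(-2) = 6
res = 4//5 = 0
ans = 4//2 = 2
u = 2*0 = 0
ans = 0+0 = 0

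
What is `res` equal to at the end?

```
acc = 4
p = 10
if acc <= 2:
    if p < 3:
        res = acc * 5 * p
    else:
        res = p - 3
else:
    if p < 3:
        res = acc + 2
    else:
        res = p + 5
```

15

acc=4, p=10
acc <= 2 is False; p < 3 is False
→ res = p + 5 = 15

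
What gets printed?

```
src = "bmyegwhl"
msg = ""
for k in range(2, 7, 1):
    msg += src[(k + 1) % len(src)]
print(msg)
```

egwhl

k=2: add src[3]='e' → 'e'
k=3: add src[4]='g' → 'eg'
k=4: add src[5]='w' → 'egw'
k=5: add src[6]='h' → 'egwh'
k=6: add src[7]='l' → 'egwhl'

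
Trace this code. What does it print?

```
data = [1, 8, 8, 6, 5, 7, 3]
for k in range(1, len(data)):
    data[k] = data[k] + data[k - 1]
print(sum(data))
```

k=1: data[1] = 8+1 = 9 → [1, 9, 8, 6, 5, 7, 3]
k=2: data[2] = 8+9 = 17 → [1, 9, 17, 6, 5, 7, 3]
k=3: data[3] = 6+17 = 23 → [1, 9, 17, 23, 5, 7, 3]
k=4: data[4] = 5+23 = 28 → [1, 9, 17, 23, 28, 7, 3]
k=5: data[5] = 7+28 = 35 → [1, 9, 17, 23, 28, 35, 3]
k=6: data[6] = 3+35 = 38 → [1, 9, 17, 23, 28, 35, 38]
sum = 151

151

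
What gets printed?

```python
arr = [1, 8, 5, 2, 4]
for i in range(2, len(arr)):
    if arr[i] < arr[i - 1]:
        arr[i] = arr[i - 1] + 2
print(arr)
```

i=2: 5<8, arr[2] = 8+2 = 10 → [1, 8, 10, 2, 4]
i=3: 2<10, arr[3] = 10+2 = 12 → [1, 8, 10, 12, 4]
i=4: 4<12, arr[4] = 12+2 = 14 → [1, 8, 10, 12, 14]

[1, 8, 10, 12, 14]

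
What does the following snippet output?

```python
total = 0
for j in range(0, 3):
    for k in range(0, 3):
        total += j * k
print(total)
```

9

j=0,k=0: total = 0+0 = 0
j=0,k=1: total = 0+0 = 0
j=0,k=2: total = 0+0 = 0
j=1,k=0: total = 0+0 = 0
j=1,k=1: total = 0+1 = 1
j=1,k=2: total = 1+2 = 3
j=2,k=0: total = 3+0 = 3
j=2,k=1: total = 3+2 = 5
j=2,k=2: total = 5+4 = 9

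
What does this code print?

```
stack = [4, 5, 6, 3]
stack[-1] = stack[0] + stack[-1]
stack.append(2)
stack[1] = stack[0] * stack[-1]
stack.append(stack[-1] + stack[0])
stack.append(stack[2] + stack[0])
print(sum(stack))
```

43

stack[-1] = stack[0]+stack[-1] = 4+3 = 7 → [4, 5, 6, 7]
append 2 → [4, 5, 6, 7, 2]
stack[1] = stack[0]*stack[-1] = 4*2 = 8 → [4, 8, 6, 7, 2]
append stack[-1]+stack[0] = 2+4 = 6 → [4, 8, 6, 7, 2, 6]
append stack[2]+stack[0] = 6+4 = 10 → [4, 8, 6, 7, 2, 6, 10]
sum = 43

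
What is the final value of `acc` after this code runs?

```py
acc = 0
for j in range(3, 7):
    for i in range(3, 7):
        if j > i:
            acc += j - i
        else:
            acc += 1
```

20

j=3,i=3: not 3>3, acc = 0+1 = 1
j=3,i=4: not 3>4, acc = 1+1 = 2
j=3,i=5: not 3>5, acc = 2+1 = 3
j=3,i=6: not 3>6, acc = 3+1 = 4
j=4,i=3: 4>3, acc = 4+1 = 5
j=4,i=4: not 4>4, acc = 5+1 = 6
j=4,i=5: not 4>5, acc = 6+1 = 7
j=4,i=6: not 4>6, acc = 7+1 = 8
j=5,i=3: 5>3, acc = 8+2 = 10
j=5,i=4: 5>4, acc = 10+1 = 11
j=5,i=5: not 5>5, acc = 11+1 = 12
j=5,i=6: not 5>6, acc = 12+1 = 13
j=6,i=3: 6>3, acc = 13+3 = 16
j=6,i=4: 6>4, acc = 16+2 = 18
j=6,i=5: 6>5, acc = 18+1 = 19
j=6,i=6: not 6>6, acc = 19+1 = 20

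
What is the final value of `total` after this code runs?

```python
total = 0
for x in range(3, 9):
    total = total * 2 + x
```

246

x=3: total = 0*2+3 = 3
x=4: total = 3*2+4 = 10
x=5: total = 10*2+5 = 25
x=6: total = 25*2+6 = 56
x=7: total = 56*2+7 = 119
x=8: total = 119*2+8 = 246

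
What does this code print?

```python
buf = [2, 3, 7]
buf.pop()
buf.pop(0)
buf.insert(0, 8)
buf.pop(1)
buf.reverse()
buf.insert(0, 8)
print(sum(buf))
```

pop() removes 7 → [2, 3]
pop(0) removes 2 → [3]
insert 8 at 0 → [8, 3]
pop(1) removes 3 → [8]
reverse → [8]
insert 8 at 0 → [8, 8]
sum = 16

16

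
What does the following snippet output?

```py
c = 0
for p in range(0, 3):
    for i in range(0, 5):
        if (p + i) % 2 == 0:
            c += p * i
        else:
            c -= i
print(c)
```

p=0,i=0: even sum, c = 0+0 = 0
p=0,i=1: odd sum, c = 0-1 = -1
p=0,i=2: even sum, c = (-1)+0 = -1
p=0,i=3: odd sum, c = (-1)-3 = -4
p=0,i=4: even sum, c = (-4)+0 = -4
p=1,i=0: odd sum, c = (-4)-0 = -4
p=1,i=1: even sum, c = (-4)+1 = -3
p=1,i=2: odd sum, c = (-3)-2 = -5
p=1,i=3: even sum, c = (-5)+3 = -2
p=1,i=4: odd sum, c = (-2)-4 = -6
p=2,i=0: even sum, c = (-6)+0 = -6
p=2,i=1: odd sum, c = (-6)-1 = -7
p=2,i=2: even sum, c = (-7)+4 = -3
p=2,i=3: odd sum, c = (-3)-3 = -6
p=2,i=4: even sum, c = (-6)+8 = 2

2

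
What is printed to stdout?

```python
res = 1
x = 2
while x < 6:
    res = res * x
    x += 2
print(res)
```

x=2: res = 1*2 = 2
x=4: res = 2*4 = 8

8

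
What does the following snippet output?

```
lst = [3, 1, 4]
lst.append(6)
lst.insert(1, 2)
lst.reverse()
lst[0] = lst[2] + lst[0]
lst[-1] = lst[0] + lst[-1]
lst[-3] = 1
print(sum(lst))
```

24

append 6 → [3, 1, 4, 6]
insert 2 at 1 → [3, 2, 1, 4, 6]
reverse → [6, 4, 1, 2, 3]
lst[0] = lst[2]+lst[0] = 1+6 = 7 → [7, 4, 1, 2, 3]
lst[-1] = lst[0]+lst[-1] = 7+3 = 10 → [7, 4, 1, 2, 10]
lst[-3] = 1 → [7, 4, 1, 2, 10]
sum = 24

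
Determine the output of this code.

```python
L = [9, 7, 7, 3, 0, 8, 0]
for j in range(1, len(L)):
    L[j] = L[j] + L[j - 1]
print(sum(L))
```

j=1: L[1] = 7+9 = 16 → [9, 16, 7, 3, 0, 8, 0]
j=2: L[2] = 7+16 = 23 → [9, 16, 23, 3, 0, 8, 0]
j=3: L[3] = 3+23 = 26 → [9, 16, 23, 26, 0, 8, 0]
j=4: L[4] = 0+26 = 26 → [9, 16, 23, 26, 26, 8, 0]
j=5: L[5] = 8+26 = 34 → [9, 16, 23, 26, 26, 34, 0]
j=6: L[6] = 0+34 = 34 → [9, 16, 23, 26, 26, 34, 34]
sum = 168

168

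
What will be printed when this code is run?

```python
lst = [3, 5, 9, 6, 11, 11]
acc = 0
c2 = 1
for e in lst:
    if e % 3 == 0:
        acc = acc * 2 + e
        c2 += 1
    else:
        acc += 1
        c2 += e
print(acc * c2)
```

1302

e=3: %3==0, acc = 0*2+3 = 3; c2=2
e=5: not %3==0, acc = 3+1 = 4; c2=7
e=9: %3==0, acc = 4*2+9 = 17; c2=8
e=6: %3==0, acc = 17*2+6 = 40; c2=9
e=11: not %3==0, acc = 40+1 = 41; c2=20
e=11: not %3==0, acc = 41+1 = 42; c2=31
acc*c2 = 42*31 = 1302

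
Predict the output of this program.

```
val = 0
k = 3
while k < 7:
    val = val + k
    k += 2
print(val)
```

k=3: val = 0+3 = 3
k=5: val = 3+5 = 8

8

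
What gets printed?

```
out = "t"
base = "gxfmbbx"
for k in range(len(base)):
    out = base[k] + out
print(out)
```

xbbmfxgt

k=0: prepend 'g' → 'gt'
k=1: prepend 'x' → 'xgt'
k=2: prepend 'f' → 'fxgt'
k=3: prepend 'm' → 'mfxgt'
k=4: prepend 'b' → 'bmfxgt'
k=5: prepend 'b' → 'bbmfxgt'
k=6: prepend 'x' → 'xbbmfxgt'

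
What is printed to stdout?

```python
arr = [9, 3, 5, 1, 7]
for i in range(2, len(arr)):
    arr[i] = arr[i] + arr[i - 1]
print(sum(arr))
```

i=2: arr[2] = 5+3 = 8 → [9, 3, 8, 1, 7]
i=3: arr[3] = 1+8 = 9 → [9, 3, 8, 9, 7]
i=4: arr[4] = 7+9 = 16 → [9, 3, 8, 9, 16]
sum = 45

45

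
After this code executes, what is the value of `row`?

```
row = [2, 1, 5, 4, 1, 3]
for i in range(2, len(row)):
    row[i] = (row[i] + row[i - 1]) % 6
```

[2, 1, 0, 4, 5, 2]

i=2: row[2] = (5+1)%6 = 0 → [2, 1, 0, 4, 1, 3]
i=3: row[3] = (4+0)%6 = 4 → [2, 1, 0, 4, 1, 3]
i=4: row[4] = (1+4)%6 = 5 → [2, 1, 0, 4, 5, 3]
i=5: row[5] = (3+5)%6 = 2 → [2, 1, 0, 4, 5, 2]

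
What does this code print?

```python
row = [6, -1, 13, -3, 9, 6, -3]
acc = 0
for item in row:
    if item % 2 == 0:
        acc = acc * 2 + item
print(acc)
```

18

item=6: even, acc = 0*2+6 = 6
item=-1: not even
item=13: not even
item=-3: not even
item=9: not even
item=6: even, acc = 6*2+6 = 18
item=-3: not even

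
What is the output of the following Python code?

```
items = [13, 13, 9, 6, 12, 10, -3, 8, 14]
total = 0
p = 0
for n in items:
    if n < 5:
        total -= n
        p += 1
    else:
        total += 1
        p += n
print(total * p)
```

n=13: not <5, total = 0+1 = 1; p=13
n=13: not <5, total = 1+1 = 2; p=26
n=9: not <5, total = 2+1 = 3; p=35
n=6: not <5, total = 3+1 = 4; p=41
n=12: not <5, total = 4+1 = 5; p=53
n=10: not <5, total = 5+1 = 6; p=63
n=-3: <5, total = 6-(-3) = 9; p=64
n=8: not <5, total = 9+1 = 10; p=72
n=14: not <5, total = 10+1 = 11; p=86
total*p = 11*86 = 946

946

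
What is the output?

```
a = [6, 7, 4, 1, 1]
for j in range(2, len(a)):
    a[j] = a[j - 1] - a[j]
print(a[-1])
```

j=2: a[2] = 7-4 = 3 → [6, 7, 3, 1, 1]
j=3: a[3] = 3-1 = 2 → [6, 7, 3, 2, 1]
j=4: a[4] = 2-1 = 1 → [6, 7, 3, 2, 1]

1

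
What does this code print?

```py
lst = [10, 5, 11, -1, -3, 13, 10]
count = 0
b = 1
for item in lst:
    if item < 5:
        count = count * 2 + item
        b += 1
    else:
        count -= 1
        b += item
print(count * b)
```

item=10: not <5, count = 0-1 = -1; b=11
item=5: not <5, count = (-1)-1 = -2; b=16
item=11: not <5, count = (-2)-1 = -3; b=27
item=-1: <5, count = (-3)*2+(-1) = -7; b=28
item=-3: <5, count = (-7)*2+(-3) = -17; b=29
item=13: not <5, count = (-17)-1 = -18; b=42
item=10: not <5, count = (-18)-1 = -19; b=52
count*b = (-19)*52 = -988

-988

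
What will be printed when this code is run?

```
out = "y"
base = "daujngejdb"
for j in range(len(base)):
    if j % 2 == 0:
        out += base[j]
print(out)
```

yduned

j=0: add 'd' → 'yd'
j=1: skip
j=2: add 'u' → 'ydu'
j=3: skip
j=4: add 'n' → 'ydun'
j=5: skip
j=6: add 'e' → 'ydune'
j=7: skip
j=8: add 'd' → 'yduned'
j=9: skip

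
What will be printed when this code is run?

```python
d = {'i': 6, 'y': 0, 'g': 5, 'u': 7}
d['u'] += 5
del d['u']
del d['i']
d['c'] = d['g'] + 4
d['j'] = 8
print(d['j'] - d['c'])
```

-1

d['u'] = 7+5 = 12 → {'i': 6, 'y': 0, 'g': 5, 'u': 12}
del 'u' → {'i': 6, 'y': 0, 'g': 5}
del 'i' → {'y': 0, 'g': 5}
d['c'] = d['g']+4 = 9 → {'y': 0, 'g': 5, 'c': 9}
d['j'] = 8 → {'y': 0, 'g': 5, 'c': 9, 'j': 8}
d['j']-d['c'] = 8-9 = -1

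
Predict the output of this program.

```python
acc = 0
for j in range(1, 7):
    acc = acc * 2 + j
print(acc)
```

120

j=1: acc = 0*2+1 = 1
j=2: acc = 1*2+2 = 4
j=3: acc = 4*2+3 = 11
j=4: acc = 11*2+4 = 26
j=5: acc = 26*2+5 = 57
j=6: acc = 57*2+6 = 120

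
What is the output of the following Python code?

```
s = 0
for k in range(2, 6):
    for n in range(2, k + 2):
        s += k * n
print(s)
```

193

k=2,n=2: s = 0+4 = 4
k=2,n=3: s = 4+6 = 10
k=3,n=2: s = 10+6 = 16
k=3,n=3: s = 16+9 = 25
k=3,n=4: s = 25+12 = 37
k=4,n=2: s = 37+8 = 45
k=4,n=3: s = 45+12 = 57
k=4,n=4: s = 57+16 = 73
k=4,n=5: s = 73+20 = 93
k=5,n=2: s = 93+10 = 103
k=5,n=3: s = 103+15 = 118
k=5,n=4: s = 118+20 = 138
k=5,n=5: s = 138+25 = 163
k=5,n=6: s = 163+30 = 193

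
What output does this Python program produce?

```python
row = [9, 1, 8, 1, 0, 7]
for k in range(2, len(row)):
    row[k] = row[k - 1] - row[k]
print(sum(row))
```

k=2: row[2] = 1-8 = -7 → [9, 1, -7, 1, 0, 7]
k=3: row[3] = (-7)-1 = -8 → [9, 1, -7, -8, 0, 7]
k=4: row[4] = (-8)-0 = -8 → [9, 1, -7, -8, -8, 7]
k=5: row[5] = (-8)-7 = -15 → [9, 1, -7, -8, -8, -15]
sum = -28

-28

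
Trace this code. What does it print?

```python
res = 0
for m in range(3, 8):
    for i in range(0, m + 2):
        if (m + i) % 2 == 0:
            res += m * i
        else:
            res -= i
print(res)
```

m=3,i=0: odd sum, res = 0-0 = 0
m=3,i=1: even sum, res = 0+3 = 3
m=3,i=2: odd sum, res = 3-2 = 1
m=3,i=3: even sum, res = 1+9 = 10
m=3,i=4: odd sum, res = 10-4 = 6
m=4,i=0: even sum, res = 6+0 = 6
m=4,i=1: odd sum, res = 6-1 = 5
m=4,i=2: even sum, res = 5+8 = 13
m=4,i=3: odd sum, res = 13-3 = 10
m=4,i=4: even sum, res = 10+16 = 26
m=4,i=5: odd sum, res = 26-5 = 21
m=5,i=0: odd sum, res = 21-0 = 21
m=5,i=1: even sum, res = 21+5 = 26
m=5,i=2: odd sum, res = 26-2 = 24
m=5,i=3: even sum, res = 24+15 = 39
m=5,i=4: odd sum, res = 39-4 = 35
m=5,i=5: even sum, res = 35+25 = 60
m=5,i=6: odd sum, res = 60-6 = 54
m=6,i=0: even sum, res = 54+0 = 54
m=6,i=1: odd sum, res = 54-1 = 53
m=6,i=2: even sum, res = 53+12 = 65
m=6,i=3: odd sum, res = 65-3 = 62
m=6,i=4: even sum, res = 62+24 = 86
m=6,i=5: odd sum, res = 86-5 = 81
m=6,i=6: even sum, res = 81+36 = 117
m=6,i=7: odd sum, res = 117-7 = 110
m=7,i=0: odd sum, res = 110-0 = 110
m=7,i=1: even sum, res = 110+7 = 117
m=7,i=2: odd sum, res = 117-2 = 115
m=7,i=3: even sum, res = 115+21 = 136
m=7,i=4: odd sum, res = 136-4 = 132
m=7,i=5: even sum, res = 132+35 = 167
m=7,i=6: odd sum, res = 167-6 = 161
m=7,i=7: even sum, res = 161+49 = 210
m=7,i=8: odd sum, res = 210-8 = 202

202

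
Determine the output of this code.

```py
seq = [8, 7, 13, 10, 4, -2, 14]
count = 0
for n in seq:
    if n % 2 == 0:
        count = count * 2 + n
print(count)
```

234

n=8: even, count = 0*2+8 = 8
n=7: not even
n=13: not even
n=10: even, count = 8*2+10 = 26
n=4: even, count = 26*2+4 = 56
n=-2: even, count = 56*2+(-2) = 110
n=14: even, count = 110*2+14 = 234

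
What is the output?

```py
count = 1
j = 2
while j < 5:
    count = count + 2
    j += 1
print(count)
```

7

j=2: count = 1+2 = 3
j=3: count = 3+2 = 5
j=4: count = 5+2 = 7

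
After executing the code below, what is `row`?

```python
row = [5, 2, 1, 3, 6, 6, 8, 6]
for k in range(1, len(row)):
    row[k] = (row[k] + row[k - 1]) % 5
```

k=1: row[1] = (2+5)%5 = 2 → [5, 2, 1, 3, 6, 6, 8, 6]
k=2: row[2] = (1+2)%5 = 3 → [5, 2, 3, 3, 6, 6, 8, 6]
k=3: row[3] = (3+3)%5 = 1 → [5, 2, 3, 1, 6, 6, 8, 6]
k=4: row[4] = (6+1)%5 = 2 → [5, 2, 3, 1, 2, 6, 8, 6]
k=5: row[5] = (6+2)%5 = 3 → [5, 2, 3, 1, 2, 3, 8, 6]
k=6: row[6] = (8+3)%5 = 1 → [5, 2, 3, 1, 2, 3, 1, 6]
k=7: row[7] = (6+1)%5 = 2 → [5, 2, 3, 1, 2, 3, 1, 2]

[5, 2, 3, 1, 2, 3, 1, 2]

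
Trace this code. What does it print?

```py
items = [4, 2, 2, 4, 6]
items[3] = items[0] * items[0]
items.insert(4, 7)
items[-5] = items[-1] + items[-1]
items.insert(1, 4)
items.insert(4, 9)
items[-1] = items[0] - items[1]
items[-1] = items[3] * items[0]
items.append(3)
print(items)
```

[4, 4, 12, 2, 9, 16, 7, 8, 3]

items[3] = items[0]*items[0] = 4*4 = 16 → [4, 2, 2, 16, 6]
insert 7 at 4 → [4, 2, 2, 16, 7, 6]
items[-5] = items[-1]+items[-1] = 6+6 = 12 → [4, 12, 2, 16, 7, 6]
insert 4 at 1 → [4, 4, 12, 2, 16, 7, 6]
insert 9 at 4 → [4, 4, 12, 2, 9, 16, 7, 6]
items[-1] = items[0]-items[1] = 4-4 = 0 → [4, 4, 12, 2, 9, 16, 7, 0]
items[-1] = items[3]*items[0] = 2*4 = 8 → [4, 4, 12, 2, 9, 16, 7, 8]
append 3 → [4, 4, 12, 2, 9, 16, 7, 8, 3]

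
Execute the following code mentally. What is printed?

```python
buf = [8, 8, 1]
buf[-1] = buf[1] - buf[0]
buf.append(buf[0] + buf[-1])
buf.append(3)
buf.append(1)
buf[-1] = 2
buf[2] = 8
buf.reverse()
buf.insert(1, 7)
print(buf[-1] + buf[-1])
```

16

buf[-1] = buf[1]-buf[0] = 8-8 = 0 → [8, 8, 0]
append buf[0]+buf[-1] = 8+0 = 8 → [8, 8, 0, 8]
append 3 → [8, 8, 0, 8, 3]
append 1 → [8, 8, 0, 8, 3, 1]
buf[-1] = 2 → [8, 8, 0, 8, 3, 2]
buf[2] = 8 → [8, 8, 8, 8, 3, 2]
reverse → [2, 3, 8, 8, 8, 8]
insert 7 at 1 → [2, 7, 3, 8, 8, 8, 8]
buf[-1]+buf[-1] = 8+8 = 16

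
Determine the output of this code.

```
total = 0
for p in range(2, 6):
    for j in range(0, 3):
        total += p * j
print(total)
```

p=2,j=0: total = 0+0 = 0
p=2,j=1: total = 0+2 = 2
p=2,j=2: total = 2+4 = 6
p=3,j=0: total = 6+0 = 6
p=3,j=1: total = 6+3 = 9
p=3,j=2: total = 9+6 = 15
p=4,j=0: total = 15+0 = 15
p=4,j=1: total = 15+4 = 19
p=4,j=2: total = 19+8 = 27
p=5,j=0: total = 27+0 = 27
p=5,j=1: total = 27+5 = 32
p=5,j=2: total = 32+10 = 42

42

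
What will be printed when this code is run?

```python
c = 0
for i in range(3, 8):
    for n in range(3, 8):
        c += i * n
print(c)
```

i=3,n=3: c = 0+9 = 9
i=3,n=4: c = 9+12 = 21
i=3,n=5: c = 21+15 = 36
i=3,n=6: c = 36+18 = 54
i=3,n=7: c = 54+21 = 75
i=4,n=3: c = 75+12 = 87
i=4,n=4: c = 87+16 = 103
i=4,n=5: c = 103+20 = 123
i=4,n=6: c = 123+24 = 147
i=4,n=7: c = 147+28 = 175
i=5,n=3: c = 175+15 = 190
i=5,n=4: c = 190+20 = 210
i=5,n=5: c = 210+25 = 235
i=5,n=6: c = 235+30 = 265
i=5,n=7: c = 265+35 = 300
i=6,n=3: c = 300+18 = 318
i=6,n=4: c = 318+24 = 342
i=6,n=5: c = 342+30 = 372
i=6,n=6: c = 372+36 = 408
i=6,n=7: c = 408+42 = 450
i=7,n=3: c = 450+21 = 471
i=7,n=4: c = 471+28 = 499
i=7,n=5: c = 499+35 = 534
i=7,n=6: c = 534+42 = 576
i=7,n=7: c = 576+49 = 625

625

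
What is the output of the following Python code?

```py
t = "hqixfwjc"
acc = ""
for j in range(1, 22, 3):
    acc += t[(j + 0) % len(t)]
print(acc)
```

j=1: add t[1]='q' → 'q'
j=4: add t[4]='f' → 'qf'
j=7: add t[7]='c' → 'qfc'
j=10: add t[2]='i' → 'qfci'
j=13: add t[5]='w' → 'qfciw'
j=16: add t[0]='h' → 'qfciwh'
j=19: add t[3]='x' → 'qfciwhx'

qfciwhx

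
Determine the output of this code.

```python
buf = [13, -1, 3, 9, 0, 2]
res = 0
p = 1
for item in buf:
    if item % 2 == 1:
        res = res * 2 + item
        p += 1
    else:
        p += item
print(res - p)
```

108

item=13: odd, res = 0*2+13 = 13; p=2
item=-1: odd, res = 13*2+(-1) = 25; p=3
item=3: odd, res = 25*2+3 = 53; p=4
item=9: odd, res = 53*2+9 = 115; p=5
item=0: not odd; p=5
item=2: not odd; p=7
res-p = 115-7 = 108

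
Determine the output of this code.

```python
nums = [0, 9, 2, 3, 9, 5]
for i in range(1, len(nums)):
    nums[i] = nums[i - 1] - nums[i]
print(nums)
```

i=1: nums[1] = 0-9 = -9 → [0, -9, 2, 3, 9, 5]
i=2: nums[2] = (-9)-2 = -11 → [0, -9, -11, 3, 9, 5]
i=3: nums[3] = (-11)-3 = -14 → [0, -9, -11, -14, 9, 5]
i=4: nums[4] = (-14)-9 = -23 → [0, -9, -11, -14, -23, 5]
i=5: nums[5] = (-23)-5 = -28 → [0, -9, -11, -14, -23, -28]

[0, -9, -11, -14, -23, -28]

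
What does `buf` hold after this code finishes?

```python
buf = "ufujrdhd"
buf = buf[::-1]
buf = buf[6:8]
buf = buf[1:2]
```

'u'

reverse → 'dhdrjufu'
slice [6:8] → 'fu'
slice [1:2] → 'u'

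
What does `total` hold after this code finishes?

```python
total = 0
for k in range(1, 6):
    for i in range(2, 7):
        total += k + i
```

175

k=1,i=2: total = 0+3 = 3
k=1,i=3: total = 3+4 = 7
k=1,i=4: total = 7+5 = 12
k=1,i=5: total = 12+6 = 18
k=1,i=6: total = 18+7 = 25
k=2,i=2: total = 25+4 = 29
k=2,i=3: total = 29+5 = 34
k=2,i=4: total = 34+6 = 40
k=2,i=5: total = 40+7 = 47
k=2,i=6: total = 47+8 = 55
k=3,i=2: total = 55+5 = 60
k=3,i=3: total = 60+6 = 66
k=3,i=4: total = 66+7 = 73
k=3,i=5: total = 73+8 = 81
k=3,i=6: total = 81+9 = 90
k=4,i=2: total = 90+6 = 96
k=4,i=3: total = 96+7 = 103
k=4,i=4: total = 103+8 = 111
k=4,i=5: total = 111+9 = 120
k=4,i=6: total = 120+10 = 130
k=5,i=2: total = 130+7 = 137
k=5,i=3: total = 137+8 = 145
k=5,i=4: total = 145+9 = 154
k=5,i=5: total = 154+10 = 164
k=5,i=6: total = 164+11 = 175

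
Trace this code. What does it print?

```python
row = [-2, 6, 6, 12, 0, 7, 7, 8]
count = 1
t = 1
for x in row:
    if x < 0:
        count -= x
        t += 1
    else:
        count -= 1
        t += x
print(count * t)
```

-192

x=-2: <0, count = 1-(-2) = 3; t=2
x=6: not <0, count = 3-1 = 2; t=8
x=6: not <0, count = 2-1 = 1; t=14
x=12: not <0, count = 1-1 = 0; t=26
x=0: not <0, count = 0-1 = -1; t=26
x=7: not <0, count = (-1)-1 = -2; t=33
x=7: not <0, count = (-2)-1 = -3; t=40
x=8: not <0, count = (-3)-1 = -4; t=48
count*t = (-4)*48 = -192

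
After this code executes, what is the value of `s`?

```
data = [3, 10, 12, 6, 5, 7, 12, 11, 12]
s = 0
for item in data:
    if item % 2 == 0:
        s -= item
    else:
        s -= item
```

item=3: not even, s = 0-3 = -3
item=10: even, s = (-3)-10 = -13
item=12: even, s = (-13)-12 = -25
item=6: even, s = (-25)-6 = -31
item=5: not even, s = (-31)-5 = -36
item=7: not even, s = (-36)-7 = -43
item=12: even, s = (-43)-12 = -55
item=11: not even, s = (-55)-11 = -66
item=12: even, s = (-66)-12 = -78

-78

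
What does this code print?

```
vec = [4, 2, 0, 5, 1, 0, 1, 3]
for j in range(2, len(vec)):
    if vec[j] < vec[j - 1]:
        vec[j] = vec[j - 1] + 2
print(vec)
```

[4, 2, 4, 5, 7, 9, 11, 13]

j=2: 0<2, vec[2] = 2+2 = 4 → [4, 2, 4, 5, 1, 0, 1, 3]
j=3: 5>=4, unchanged → [4, 2, 4, 5, 1, 0, 1, 3]
j=4: 1<5, vec[4] = 5+2 = 7 → [4, 2, 4, 5, 7, 0, 1, 3]
j=5: 0<7, vec[5] = 7+2 = 9 → [4, 2, 4, 5, 7, 9, 1, 3]
j=6: 1<9, vec[6] = 9+2 = 11 → [4, 2, 4, 5, 7, 9, 11, 3]
j=7: 3<11, vec[7] = 11+2 = 13 → [4, 2, 4, 5, 7, 9, 11, 13]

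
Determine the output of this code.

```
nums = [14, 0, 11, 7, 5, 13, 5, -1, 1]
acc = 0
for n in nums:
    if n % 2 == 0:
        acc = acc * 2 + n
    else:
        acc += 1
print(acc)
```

35

n=14: even, acc = 0*2+14 = 14
n=0: even, acc = 14*2+0 = 28
n=11: not even, acc = 28+1 = 29
n=7: not even, acc = 29+1 = 30
n=5: not even, acc = 30+1 = 31
n=13: not even, acc = 31+1 = 32
n=5: not even, acc = 32+1 = 33
n=-1: not even, acc = 33+1 = 34
n=1: not even, acc = 34+1 = 35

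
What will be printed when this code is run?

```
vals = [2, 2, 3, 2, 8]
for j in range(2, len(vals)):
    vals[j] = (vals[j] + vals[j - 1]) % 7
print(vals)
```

j=2: vals[2] = (3+2)%7 = 5 → [2, 2, 5, 2, 8]
j=3: vals[3] = (2+5)%7 = 0 → [2, 2, 5, 0, 8]
j=4: vals[4] = (8+0)%7 = 1 → [2, 2, 5, 0, 1]

[2, 2, 5, 0, 1]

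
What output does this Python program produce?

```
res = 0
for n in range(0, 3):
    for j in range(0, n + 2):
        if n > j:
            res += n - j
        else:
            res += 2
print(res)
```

16

n=0,j=0: not 0>0, res = 0+2 = 2
n=0,j=1: not 0>1, res = 2+2 = 4
n=1,j=0: 1>0, res = 4+1 = 5
n=1,j=1: not 1>1, res = 5+2 = 7
n=1,j=2: not 1>2, res = 7+2 = 9
n=2,j=0: 2>0, res = 9+2 = 11
n=2,j=1: 2>1, res = 11+1 = 12
n=2,j=2: not 2>2, res = 12+2 = 14
n=2,j=3: not 2>3, res = 14+2 = 16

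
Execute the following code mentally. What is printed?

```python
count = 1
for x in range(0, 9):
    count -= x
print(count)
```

-35

x=0: count = 1-0 = 1
x=1: count = 1-1 = 0
x=2: count = 0-2 = -2
x=3: count = (-2)-3 = -5
x=4: count = (-5)-4 = -9
x=5: count = (-9)-5 = -14
x=6: count = (-14)-6 = -20
x=7: count = (-20)-7 = -27
x=8: count = (-27)-8 = -35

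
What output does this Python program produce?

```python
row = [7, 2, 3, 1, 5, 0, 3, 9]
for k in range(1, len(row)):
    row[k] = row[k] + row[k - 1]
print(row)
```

[7, 9, 12, 13, 18, 18, 21, 30]

k=1: row[1] = 2+7 = 9 → [7, 9, 3, 1, 5, 0, 3, 9]
k=2: row[2] = 3+9 = 12 → [7, 9, 12, 1, 5, 0, 3, 9]
k=3: row[3] = 1+12 = 13 → [7, 9, 12, 13, 5, 0, 3, 9]
k=4: row[4] = 5+13 = 18 → [7, 9, 12, 13, 18, 0, 3, 9]
k=5: row[5] = 0+18 = 18 → [7, 9, 12, 13, 18, 18, 3, 9]
k=6: row[6] = 3+18 = 21 → [7, 9, 12, 13, 18, 18, 21, 9]
k=7: row[7] = 9+21 = 30 → [7, 9, 12, 13, 18, 18, 21, 30]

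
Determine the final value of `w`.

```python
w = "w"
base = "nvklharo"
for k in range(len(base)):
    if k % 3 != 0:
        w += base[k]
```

'wvkhao'

k=0: skip
k=1: add 'v' → 'wv'
k=2: add 'k' → 'wvk'
k=3: skip
k=4: add 'h' → 'wvkh'
k=5: add 'a' → 'wvkha'
k=6: skip
k=7: add 'o' → 'wvkhao'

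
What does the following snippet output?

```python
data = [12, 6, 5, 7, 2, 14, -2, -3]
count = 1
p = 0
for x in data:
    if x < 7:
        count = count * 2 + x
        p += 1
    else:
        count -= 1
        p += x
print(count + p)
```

163

x=12: not <7, count = 1-1 = 0; p=12
x=6: <7, count = 0*2+6 = 6; p=13
x=5: <7, count = 6*2+5 = 17; p=14
x=7: not <7, count = 17-1 = 16; p=21
x=2: <7, count = 16*2+2 = 34; p=22
x=14: not <7, count = 34-1 = 33; p=36
x=-2: <7, count = 33*2+(-2) = 64; p=37
x=-3: <7, count = 64*2+(-3) = 125; p=38
count+p = 125+38 = 163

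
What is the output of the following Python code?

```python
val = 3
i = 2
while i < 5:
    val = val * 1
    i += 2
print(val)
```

i=2: val = 3*1 = 3
i=4: val = 3*1 = 3

3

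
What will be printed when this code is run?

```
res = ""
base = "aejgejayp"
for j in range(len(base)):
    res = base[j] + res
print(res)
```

pyajegjea

j=0: prepend 'a' → 'a'
j=1: prepend 'e' → 'ea'
j=2: prepend 'j' → 'jea'
j=3: prepend 'g' → 'gjea'
j=4: prepend 'e' → 'egjea'
j=5: prepend 'j' → 'jegjea'
j=6: prepend 'a' → 'ajegjea'
j=7: prepend 'y' → 'yajegjea'
j=8: prepend 'p' → 'pyajegjea'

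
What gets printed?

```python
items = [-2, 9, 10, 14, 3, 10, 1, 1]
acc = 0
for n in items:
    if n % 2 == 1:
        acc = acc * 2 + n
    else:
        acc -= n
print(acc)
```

n=-2: not odd, acc = 0-(-2) = 2
n=9: odd, acc = 2*2+9 = 13
n=10: not odd, acc = 13-10 = 3
n=14: not odd, acc = 3-14 = -11
n=3: odd, acc = (-11)*2+3 = -19
n=10: not odd, acc = (-19)-10 = -29
n=1: odd, acc = (-29)*2+1 = -57
n=1: odd, acc = (-57)*2+1 = -113

-113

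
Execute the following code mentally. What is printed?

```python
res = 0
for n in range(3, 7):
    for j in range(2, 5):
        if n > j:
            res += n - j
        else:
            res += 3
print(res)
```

28

n=3,j=2: 3>2, res = 0+1 = 1
n=3,j=3: not 3>3, res = 1+3 = 4
n=3,j=4: not 3>4, res = 4+3 = 7
n=4,j=2: 4>2, res = 7+2 = 9
n=4,j=3: 4>3, res = 9+1 = 10
n=4,j=4: not 4>4, res = 10+3 = 13
n=5,j=2: 5>2, res = 13+3 = 16
n=5,j=3: 5>3, res = 16+2 = 18
n=5,j=4: 5>4, res = 18+1 = 19
n=6,j=2: 6>2, res = 19+4 = 23
n=6,j=3: 6>3, res = 23+3 = 26
n=6,j=4: 6>4, res = 26+2 = 28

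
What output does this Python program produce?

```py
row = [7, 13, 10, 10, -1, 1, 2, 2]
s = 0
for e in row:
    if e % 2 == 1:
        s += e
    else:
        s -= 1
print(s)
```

16

e=7: odd, s = 0+7 = 7
e=13: odd, s = 7+13 = 20
e=10: not odd, s = 20-1 = 19
e=10: not odd, s = 19-1 = 18
e=-1: odd, s = 18+(-1) = 17
e=1: odd, s = 17+1 = 18
e=2: not odd, s = 18-1 = 17
e=2: not odd, s = 17-1 = 16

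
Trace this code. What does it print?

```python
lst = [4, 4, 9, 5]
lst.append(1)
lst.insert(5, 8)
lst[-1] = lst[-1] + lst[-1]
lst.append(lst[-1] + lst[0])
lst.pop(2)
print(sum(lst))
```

50

append 1 → [4, 4, 9, 5, 1]
insert 8 at 5 → [4, 4, 9, 5, 1, 8]
lst[-1] = lst[-1]+lst[-1] = 8+8 = 16 → [4, 4, 9, 5, 1, 16]
append lst[-1]+lst[0] = 16+4 = 20 → [4, 4, 9, 5, 1, 16, 20]
pop(2) removes 9 → [4, 4, 5, 1, 16, 20]
sum = 50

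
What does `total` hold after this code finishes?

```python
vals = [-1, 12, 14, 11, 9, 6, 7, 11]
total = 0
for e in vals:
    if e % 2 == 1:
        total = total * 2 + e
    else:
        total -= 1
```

97

e=-1: odd, total = 0*2+(-1) = -1
e=12: not odd, total = (-1)-1 = -2
e=14: not odd, total = (-2)-1 = -3
e=11: odd, total = (-3)*2+11 = 5
e=9: odd, total = 5*2+9 = 19
e=6: not odd, total = 19-1 = 18
e=7: odd, total = 18*2+7 = 43
e=11: odd, total = 43*2+11 = 97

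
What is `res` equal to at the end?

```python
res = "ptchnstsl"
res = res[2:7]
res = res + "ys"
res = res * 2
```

slice [2:7] → 'chnst'
+ 'ys' → 'chnstys'
repeat ×2 → 'chnstyschnstys'

'chnstyschnstys'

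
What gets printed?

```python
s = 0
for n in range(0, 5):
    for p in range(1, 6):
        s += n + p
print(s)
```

125

n=0,p=1: s = 0+1 = 1
n=0,p=2: s = 1+2 = 3
n=0,p=3: s = 3+3 = 6
n=0,p=4: s = 6+4 = 10
n=0,p=5: s = 10+5 = 15
n=1,p=1: s = 15+2 = 17
n=1,p=2: s = 17+3 = 20
n=1,p=3: s = 20+4 = 24
n=1,p=4: s = 24+5 = 29
n=1,p=5: s = 29+6 = 35
n=2,p=1: s = 35+3 = 38
n=2,p=2: s = 38+4 = 42
n=2,p=3: s = 42+5 = 47
n=2,p=4: s = 47+6 = 53
n=2,p=5: s = 53+7 = 60
n=3,p=1: s = 60+4 = 64
n=3,p=2: s = 64+5 = 69
n=3,p=3: s = 69+6 = 75
n=3,p=4: s = 75+7 = 82
n=3,p=5: s = 82+8 = 90
n=4,p=1: s = 90+5 = 95
n=4,p=2: s = 95+6 = 101
n=4,p=3: s = 101+7 = 108
n=4,p=4: s = 108+8 = 116
n=4,p=5: s = 116+9 = 125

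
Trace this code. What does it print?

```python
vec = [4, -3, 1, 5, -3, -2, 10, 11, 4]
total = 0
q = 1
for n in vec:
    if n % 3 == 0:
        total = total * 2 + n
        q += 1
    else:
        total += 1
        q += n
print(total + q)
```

39

n=4: not %3==0, total = 0+1 = 1; q=5
n=-3: %3==0, total = 1*2+(-3) = -1; q=6
n=1: not %3==0, total = (-1)+1 = 0; q=7
n=5: not %3==0, total = 0+1 = 1; q=12
n=-3: %3==0, total = 1*2+(-3) = -1; q=13
n=-2: not %3==0, total = (-1)+1 = 0; q=11
n=10: not %3==0, total = 0+1 = 1; q=21
n=11: not %3==0, total = 1+1 = 2; q=32
n=4: not %3==0, total = 2+1 = 3; q=36
total+q = 3+36 = 39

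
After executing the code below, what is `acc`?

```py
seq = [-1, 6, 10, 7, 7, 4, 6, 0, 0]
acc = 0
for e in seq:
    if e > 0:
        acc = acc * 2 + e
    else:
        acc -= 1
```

384

e=-1: not >0, acc = 0-1 = -1
e=6: >0, acc = (-1)*2+6 = 4
e=10: >0, acc = 4*2+10 = 18
e=7: >0, acc = 18*2+7 = 43
e=7: >0, acc = 43*2+7 = 93
e=4: >0, acc = 93*2+4 = 190
e=6: >0, acc = 190*2+6 = 386
e=0: not >0, acc = 386-1 = 385
e=0: not >0, acc = 385-1 = 384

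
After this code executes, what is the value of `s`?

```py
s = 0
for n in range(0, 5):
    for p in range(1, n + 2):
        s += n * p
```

n=0,p=1: s = 0+0 = 0
n=1,p=1: s = 0+1 = 1
n=1,p=2: s = 1+2 = 3
n=2,p=1: s = 3+2 = 5
n=2,p=2: s = 5+4 = 9
n=2,p=3: s = 9+6 = 15
n=3,p=1: s = 15+3 = 18
n=3,p=2: s = 18+6 = 24
n=3,p=3: s = 24+9 = 33
n=3,p=4: s = 33+12 = 45
n=4,p=1: s = 45+4 = 49
n=4,p=2: s = 49+8 = 57
n=4,p=3: s = 57+12 = 69
n=4,p=4: s = 69+16 = 85
n=4,p=5: s = 85+20 = 105

105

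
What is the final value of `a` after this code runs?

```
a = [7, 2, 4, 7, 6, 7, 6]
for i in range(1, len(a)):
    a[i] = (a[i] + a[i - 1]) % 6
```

[7, 3, 1, 2, 2, 3, 3]

i=1: a[1] = (2+7)%6 = 3 → [7, 3, 4, 7, 6, 7, 6]
i=2: a[2] = (4+3)%6 = 1 → [7, 3, 1, 7, 6, 7, 6]
i=3: a[3] = (7+1)%6 = 2 → [7, 3, 1, 2, 6, 7, 6]
i=4: a[4] = (6+2)%6 = 2 → [7, 3, 1, 2, 2, 7, 6]
i=5: a[5] = (7+2)%6 = 3 → [7, 3, 1, 2, 2, 3, 6]
i=6: a[6] = (6+3)%6 = 3 → [7, 3, 1, 2, 2, 3, 3]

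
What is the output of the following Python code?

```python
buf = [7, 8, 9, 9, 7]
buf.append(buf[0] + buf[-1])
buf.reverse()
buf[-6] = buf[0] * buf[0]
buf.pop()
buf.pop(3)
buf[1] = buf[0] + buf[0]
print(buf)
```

append buf[0]+buf[-1] = 7+7 = 14 → [7, 8, 9, 9, 7, 14]
reverse → [14, 7, 9, 9, 8, 7]
buf[-6] = buf[0]*buf[0] = 14*14 = 196 → [196, 7, 9, 9, 8, 7]
pop() removes 7 → [196, 7, 9, 9, 8]
pop(3) removes 9 → [196, 7, 9, 8]
buf[1] = buf[0]+buf[0] = 196+196 = 392 → [196, 392, 9, 8]

[196, 392, 9, 8]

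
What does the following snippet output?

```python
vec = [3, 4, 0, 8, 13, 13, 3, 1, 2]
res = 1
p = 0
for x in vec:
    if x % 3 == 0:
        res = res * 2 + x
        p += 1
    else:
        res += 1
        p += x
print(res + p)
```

79

x=3: %3==0, res = 1*2+3 = 5; p=1
x=4: not %3==0, res = 5+1 = 6; p=5
x=0: %3==0, res = 6*2+0 = 12; p=6
x=8: not %3==0, res = 12+1 = 13; p=14
x=13: not %3==0, res = 13+1 = 14; p=27
x=13: not %3==0, res = 14+1 = 15; p=40
x=3: %3==0, res = 15*2+3 = 33; p=41
x=1: not %3==0, res = 33+1 = 34; p=42
x=2: not %3==0, res = 34+1 = 35; p=44
res+p = 35+44 = 79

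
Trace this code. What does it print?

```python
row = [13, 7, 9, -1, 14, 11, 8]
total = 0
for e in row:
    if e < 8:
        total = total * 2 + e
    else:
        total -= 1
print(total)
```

e=13: not <8, total = 0-1 = -1
e=7: <8, total = (-1)*2+7 = 5
e=9: not <8, total = 5-1 = 4
e=-1: <8, total = 4*2+(-1) = 7
e=14: not <8, total = 7-1 = 6
e=11: not <8, total = 6-1 = 5
e=8: not <8, total = 5-1 = 4

4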